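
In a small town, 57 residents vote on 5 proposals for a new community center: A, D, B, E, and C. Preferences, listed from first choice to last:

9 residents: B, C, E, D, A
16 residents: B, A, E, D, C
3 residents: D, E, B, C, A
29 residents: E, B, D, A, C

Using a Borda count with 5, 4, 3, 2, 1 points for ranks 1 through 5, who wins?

B

A: 9·1 + 16·4 + 3·1 + 29·2 = 134
D: 9·2 + 16·2 + 3·5 + 29·3 = 152
B: 9·5 + 16·5 + 3·3 + 29·4 = 250
E: 9·3 + 16·3 + 3·4 + 29·5 = 232
C: 9·4 + 16·1 + 3·2 + 29·1 = 87
B has the highest Borda score (250).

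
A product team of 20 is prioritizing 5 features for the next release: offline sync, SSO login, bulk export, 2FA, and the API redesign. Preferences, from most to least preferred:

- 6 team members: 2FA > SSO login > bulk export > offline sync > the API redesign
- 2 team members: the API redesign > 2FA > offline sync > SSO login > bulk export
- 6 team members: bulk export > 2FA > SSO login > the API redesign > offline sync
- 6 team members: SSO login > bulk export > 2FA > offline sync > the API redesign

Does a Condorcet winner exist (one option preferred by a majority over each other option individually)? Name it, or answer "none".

Checking pairwise contests:
SSO login beats offline sync 18–2.
2FA beats SSO login 14–6.
SSO login beats bulk export 14–6.
bulk export beats 2FA 12–8.
offline sync beats the API redesign 12–8.
Every option loses at least one head-to-head, so there is no Condorcet winner.

none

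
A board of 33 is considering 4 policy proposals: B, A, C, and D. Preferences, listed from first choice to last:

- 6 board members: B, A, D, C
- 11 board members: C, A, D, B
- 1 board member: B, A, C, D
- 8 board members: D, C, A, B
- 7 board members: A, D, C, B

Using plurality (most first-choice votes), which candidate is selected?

First-place votes: B 7, A 7, C 11, D 8.
C has the most first-place votes.

C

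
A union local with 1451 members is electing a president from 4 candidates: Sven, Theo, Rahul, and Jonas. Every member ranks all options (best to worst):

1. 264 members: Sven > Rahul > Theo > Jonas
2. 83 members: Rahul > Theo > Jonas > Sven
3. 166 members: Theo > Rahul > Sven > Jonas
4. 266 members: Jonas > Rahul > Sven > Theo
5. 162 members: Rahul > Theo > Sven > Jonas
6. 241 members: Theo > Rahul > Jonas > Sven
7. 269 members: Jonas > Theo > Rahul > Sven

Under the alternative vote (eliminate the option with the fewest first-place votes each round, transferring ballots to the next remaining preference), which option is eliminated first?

Rahul

Round 1: Sven 264, Theo 407, Rahul 245, Jonas 535. Eliminate Rahul.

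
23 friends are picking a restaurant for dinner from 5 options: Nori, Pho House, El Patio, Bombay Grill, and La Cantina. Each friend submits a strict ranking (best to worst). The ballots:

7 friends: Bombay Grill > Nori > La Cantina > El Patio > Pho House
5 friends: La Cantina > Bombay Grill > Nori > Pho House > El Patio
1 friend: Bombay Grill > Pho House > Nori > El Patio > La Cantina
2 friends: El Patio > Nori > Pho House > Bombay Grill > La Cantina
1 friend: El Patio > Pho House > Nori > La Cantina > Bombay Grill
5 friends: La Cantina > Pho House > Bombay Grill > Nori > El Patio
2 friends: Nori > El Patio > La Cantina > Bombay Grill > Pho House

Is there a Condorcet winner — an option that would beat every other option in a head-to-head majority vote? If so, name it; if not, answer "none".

none

Checking pairwise contests:
Bombay Grill beats Nori 18–5.
Nori beats Pho House 16–7.
Nori beats El Patio 20–3.
La Cantina beats Bombay Grill 13–10.
Nori beats La Cantina 13–10.
Every option loses at least one head-to-head, so there is no Condorcet winner.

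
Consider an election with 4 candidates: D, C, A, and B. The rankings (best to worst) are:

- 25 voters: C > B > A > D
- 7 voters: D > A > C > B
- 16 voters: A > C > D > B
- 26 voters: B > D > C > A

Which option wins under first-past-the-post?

B

First-place votes: D 7, C 25, A 16, B 26.
B has the most first-place votes.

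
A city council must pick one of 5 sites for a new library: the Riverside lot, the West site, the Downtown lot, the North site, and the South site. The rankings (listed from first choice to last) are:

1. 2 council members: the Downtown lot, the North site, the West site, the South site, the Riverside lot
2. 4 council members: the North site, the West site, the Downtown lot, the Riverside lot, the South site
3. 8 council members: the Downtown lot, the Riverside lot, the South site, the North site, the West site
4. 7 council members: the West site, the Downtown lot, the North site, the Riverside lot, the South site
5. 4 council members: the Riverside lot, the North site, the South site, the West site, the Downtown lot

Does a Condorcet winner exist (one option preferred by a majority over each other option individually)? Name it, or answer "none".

none

Checking pairwise contests:
the West site beats the Riverside lot 13–12.
the North site beats the West site 18–7.
the West site beats the Downtown lot 15–10.
the Downtown lot beats the North site 17–8.
the Riverside lot beats the South site 23–2.
Every option loses at least one head-to-head, so there is no Condorcet winner.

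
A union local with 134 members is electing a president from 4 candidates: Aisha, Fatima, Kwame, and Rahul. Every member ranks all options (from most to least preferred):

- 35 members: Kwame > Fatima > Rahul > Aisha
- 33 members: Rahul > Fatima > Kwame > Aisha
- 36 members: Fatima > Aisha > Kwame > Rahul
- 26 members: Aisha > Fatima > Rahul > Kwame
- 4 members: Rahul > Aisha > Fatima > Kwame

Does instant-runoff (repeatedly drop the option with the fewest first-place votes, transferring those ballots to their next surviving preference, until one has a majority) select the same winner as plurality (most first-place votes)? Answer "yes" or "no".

no

Instant-runoff — R1 Aisha 26, Fatima 36, Kwame 35, Rahul 37 (Aisha out); R2 Fatima 62, Kwame 35, Rahul 37 (Kwame out); R3 Fatima 97, Rahul 37 (Fatima winner). Winner: Fatima.
Plurality — first-place votes: Aisha 26, Fatima 36, Kwame 35, Rahul 37. Winner: Rahul.
The two methods disagree.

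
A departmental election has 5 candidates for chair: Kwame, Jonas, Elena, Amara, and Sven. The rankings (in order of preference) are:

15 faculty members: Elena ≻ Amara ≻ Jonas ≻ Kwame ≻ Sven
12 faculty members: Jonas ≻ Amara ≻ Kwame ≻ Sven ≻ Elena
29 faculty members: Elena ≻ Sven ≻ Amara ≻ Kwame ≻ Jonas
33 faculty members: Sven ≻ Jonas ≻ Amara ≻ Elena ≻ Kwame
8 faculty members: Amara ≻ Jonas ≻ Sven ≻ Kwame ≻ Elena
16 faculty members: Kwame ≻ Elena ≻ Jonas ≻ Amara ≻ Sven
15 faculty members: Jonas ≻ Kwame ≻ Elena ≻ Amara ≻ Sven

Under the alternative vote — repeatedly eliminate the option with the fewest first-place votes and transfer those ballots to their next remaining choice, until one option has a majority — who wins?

Round 1: Kwame 16, Jonas 27, Elena 44, Amara 8, Sven 33. Eliminate Amara.
Round 2: Kwame 16, Jonas 35, Elena 44, Sven 33. Eliminate Kwame.
Round 3: Jonas 35, Elena 60, Sven 33. Eliminate Sven.
Round 4: Jonas 68, Elena 60. Jonas has a majority.

Jonas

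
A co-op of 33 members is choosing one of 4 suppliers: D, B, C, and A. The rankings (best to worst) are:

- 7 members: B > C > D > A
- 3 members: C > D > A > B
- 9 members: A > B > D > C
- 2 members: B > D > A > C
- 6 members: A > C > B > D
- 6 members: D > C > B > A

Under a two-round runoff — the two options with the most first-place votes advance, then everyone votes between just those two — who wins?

A

Round 1 first-place votes: D 6, B 9, C 3, A 15.
A and B advance.
Runoff: A is preferred to B by 18 voters; B by 15.
A wins the runoff.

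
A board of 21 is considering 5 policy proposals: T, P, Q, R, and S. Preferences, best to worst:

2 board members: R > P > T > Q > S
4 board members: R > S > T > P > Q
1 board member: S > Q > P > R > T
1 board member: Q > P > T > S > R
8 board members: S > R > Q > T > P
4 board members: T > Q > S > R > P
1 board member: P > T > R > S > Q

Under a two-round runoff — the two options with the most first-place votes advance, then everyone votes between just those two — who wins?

S

Round 1 first-place votes: T 4, P 1, Q 1, R 6, S 9.
S and R advance.
Runoff: S is preferred to R by 14 voters; R by 7.
S wins the runoff.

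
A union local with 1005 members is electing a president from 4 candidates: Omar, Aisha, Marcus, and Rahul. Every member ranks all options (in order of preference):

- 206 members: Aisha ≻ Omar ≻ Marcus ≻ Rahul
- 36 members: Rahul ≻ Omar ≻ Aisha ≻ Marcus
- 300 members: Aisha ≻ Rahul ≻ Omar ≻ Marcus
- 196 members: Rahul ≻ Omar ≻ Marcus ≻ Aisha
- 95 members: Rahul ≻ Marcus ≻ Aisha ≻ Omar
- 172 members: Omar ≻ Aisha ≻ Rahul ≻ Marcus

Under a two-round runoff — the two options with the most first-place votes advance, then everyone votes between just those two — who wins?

Aisha

Round 1 first-place votes: Omar 172, Aisha 506, Marcus 0, Rahul 327.
Aisha and Rahul advance.
Runoff: Aisha is preferred to Rahul by 678 voters; Rahul by 327.
Aisha wins the runoff.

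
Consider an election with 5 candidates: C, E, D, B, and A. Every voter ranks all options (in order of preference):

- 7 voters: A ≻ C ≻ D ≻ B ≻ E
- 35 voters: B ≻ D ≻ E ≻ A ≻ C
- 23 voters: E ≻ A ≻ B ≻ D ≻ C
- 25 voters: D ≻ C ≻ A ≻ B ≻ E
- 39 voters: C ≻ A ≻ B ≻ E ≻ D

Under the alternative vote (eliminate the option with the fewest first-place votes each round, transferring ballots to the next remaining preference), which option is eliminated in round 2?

E

Round 1: C 39, E 23, D 25, B 35, A 7. Eliminate A.
Round 2: C 46, E 23, D 25, B 35. Eliminate E.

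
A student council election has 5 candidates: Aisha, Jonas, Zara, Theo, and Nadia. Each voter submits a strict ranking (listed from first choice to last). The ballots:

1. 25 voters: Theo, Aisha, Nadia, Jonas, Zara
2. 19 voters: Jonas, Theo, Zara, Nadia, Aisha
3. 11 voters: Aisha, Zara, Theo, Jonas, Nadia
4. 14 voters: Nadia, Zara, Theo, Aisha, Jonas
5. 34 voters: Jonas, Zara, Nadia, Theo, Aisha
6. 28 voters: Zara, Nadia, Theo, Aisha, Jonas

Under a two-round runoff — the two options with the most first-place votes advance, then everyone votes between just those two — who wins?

Jonas

Round 1 first-place votes: Aisha 11, Jonas 53, Zara 28, Theo 25, Nadia 14.
Jonas and Zara advance.
Runoff: Jonas is preferred to Zara by 78 voters; Zara by 53.
Jonas wins the runoff.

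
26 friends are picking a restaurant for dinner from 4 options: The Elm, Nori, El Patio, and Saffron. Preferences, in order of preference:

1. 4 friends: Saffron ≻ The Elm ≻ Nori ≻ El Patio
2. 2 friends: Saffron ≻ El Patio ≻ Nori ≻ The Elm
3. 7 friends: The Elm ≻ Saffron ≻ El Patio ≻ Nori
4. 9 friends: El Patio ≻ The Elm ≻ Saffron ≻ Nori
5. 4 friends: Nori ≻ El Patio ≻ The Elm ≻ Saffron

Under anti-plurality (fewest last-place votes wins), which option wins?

Last-place votes: The Elm 2, Nori 16, El Patio 4, Saffron 4.
The Elm is ranked last by the fewest voters, so The Elm wins.

The Elm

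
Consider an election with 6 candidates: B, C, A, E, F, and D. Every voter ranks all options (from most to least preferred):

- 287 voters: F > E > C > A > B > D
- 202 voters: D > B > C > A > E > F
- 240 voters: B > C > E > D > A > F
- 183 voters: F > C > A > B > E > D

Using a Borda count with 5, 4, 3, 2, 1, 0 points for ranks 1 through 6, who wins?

B: 287·1 + 202·4 + 240·5 + 183·2 = 2661
C: 287·3 + 202·3 + 240·4 + 183·4 = 3159
A: 287·2 + 202·2 + 240·1 + 183·3 = 1767
E: 287·4 + 202·1 + 240·3 + 183·1 = 2253
F: 287·5 + 202·0 + 240·0 + 183·5 = 2350
D: 287·0 + 202·5 + 240·2 + 183·0 = 1490
C has the highest Borda score (3159).

C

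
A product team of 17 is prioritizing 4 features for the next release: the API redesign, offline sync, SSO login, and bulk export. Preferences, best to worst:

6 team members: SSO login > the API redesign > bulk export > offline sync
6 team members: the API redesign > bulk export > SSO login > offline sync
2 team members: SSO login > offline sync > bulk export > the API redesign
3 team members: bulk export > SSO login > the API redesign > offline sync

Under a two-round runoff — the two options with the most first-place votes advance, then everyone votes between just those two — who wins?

Round 1 first-place votes: the API redesign 6, offline sync 0, SSO login 8, bulk export 3.
SSO login and the API redesign advance.
Runoff: SSO login is preferred to the API redesign by 11 voters; the API redesign by 6.
SSO login wins the runoff.

SSO login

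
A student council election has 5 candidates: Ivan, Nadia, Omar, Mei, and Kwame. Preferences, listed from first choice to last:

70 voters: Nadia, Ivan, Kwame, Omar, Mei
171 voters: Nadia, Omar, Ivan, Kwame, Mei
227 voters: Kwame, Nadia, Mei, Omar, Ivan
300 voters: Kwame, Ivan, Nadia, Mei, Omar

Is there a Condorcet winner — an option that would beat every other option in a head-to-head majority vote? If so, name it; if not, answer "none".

Kwame

Kwame vs Ivan: 527–241 for Kwame.
Kwame vs Nadia: 527–241 for Kwame.
Kwame vs Omar: 597–171 for Kwame.
Kwame vs Mei: 768–0 for Kwame.
Kwame beats every other option head-to-head.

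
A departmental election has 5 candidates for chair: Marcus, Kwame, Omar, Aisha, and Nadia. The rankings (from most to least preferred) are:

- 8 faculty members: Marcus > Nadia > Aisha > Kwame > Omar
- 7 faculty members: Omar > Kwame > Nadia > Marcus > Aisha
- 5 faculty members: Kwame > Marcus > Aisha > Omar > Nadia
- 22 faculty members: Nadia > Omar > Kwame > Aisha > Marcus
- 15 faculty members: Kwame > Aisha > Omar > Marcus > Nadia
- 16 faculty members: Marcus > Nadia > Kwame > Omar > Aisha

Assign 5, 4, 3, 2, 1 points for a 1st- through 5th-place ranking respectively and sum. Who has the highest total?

Kwame

Marcus: 8·5 + 7·2 + 5·4 + 22·1 + 15·2 + 16·5 = 206
Kwame: 8·2 + 7·4 + 5·5 + 22·3 + 15·5 + 16·3 = 258
Omar: 8·1 + 7·5 + 5·2 + 22·4 + 15·3 + 16·2 = 218
Aisha: 8·3 + 7·1 + 5·3 + 22·2 + 15·4 + 16·1 = 166
Nadia: 8·4 + 7·3 + 5·1 + 22·5 + 15·1 + 16·4 = 247
Kwame has the highest Borda score (258).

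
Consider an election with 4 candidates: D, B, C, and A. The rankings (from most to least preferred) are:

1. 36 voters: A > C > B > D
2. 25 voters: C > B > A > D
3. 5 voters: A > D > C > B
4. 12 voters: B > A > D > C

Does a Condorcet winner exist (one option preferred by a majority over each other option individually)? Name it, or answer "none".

A

A vs D: 78–0 for A.
A vs B: 41–37 for A.
A vs C: 53–25 for A.
A beats every other option head-to-head.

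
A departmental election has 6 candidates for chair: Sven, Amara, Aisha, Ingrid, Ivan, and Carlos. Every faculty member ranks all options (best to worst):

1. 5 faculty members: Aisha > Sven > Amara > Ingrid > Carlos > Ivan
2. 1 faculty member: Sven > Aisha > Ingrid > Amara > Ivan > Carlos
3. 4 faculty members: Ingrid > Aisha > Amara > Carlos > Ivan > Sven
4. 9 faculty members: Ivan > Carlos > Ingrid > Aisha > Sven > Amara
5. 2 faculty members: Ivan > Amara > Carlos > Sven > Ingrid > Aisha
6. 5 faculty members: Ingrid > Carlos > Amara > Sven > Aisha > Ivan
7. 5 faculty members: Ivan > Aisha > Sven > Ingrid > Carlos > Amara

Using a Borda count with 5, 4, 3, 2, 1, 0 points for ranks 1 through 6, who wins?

Ingrid

Sven: 5·4 + 1·5 + 4·0 + 9·1 + 2·2 + 5·2 + 5·3 = 63
Amara: 5·3 + 1·2 + 4·3 + 9·0 + 2·4 + 5·3 + 5·0 = 52
Aisha: 5·5 + 1·4 + 4·4 + 9·2 + 2·0 + 5·1 + 5·4 = 88
Ingrid: 5·2 + 1·3 + 4·5 + 9·3 + 2·1 + 5·5 + 5·2 = 97
Ivan: 5·0 + 1·1 + 4·1 + 9·5 + 2·5 + 5·0 + 5·5 = 85
Carlos: 5·1 + 1·0 + 4·2 + 9·4 + 2·3 + 5·4 + 5·1 = 80
Ingrid has the highest Borda score (97).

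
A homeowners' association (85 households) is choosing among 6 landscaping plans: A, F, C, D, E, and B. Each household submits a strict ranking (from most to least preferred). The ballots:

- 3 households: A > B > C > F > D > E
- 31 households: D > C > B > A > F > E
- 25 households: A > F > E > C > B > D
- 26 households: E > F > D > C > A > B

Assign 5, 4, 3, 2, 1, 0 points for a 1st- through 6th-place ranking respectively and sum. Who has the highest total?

F

A: 3·5 + 31·2 + 25·5 + 26·1 = 228
F: 3·2 + 31·1 + 25·4 + 26·4 = 241
C: 3·3 + 31·4 + 25·2 + 26·2 = 235
D: 3·1 + 31·5 + 25·0 + 26·3 = 236
E: 3·0 + 31·0 + 25·3 + 26·5 = 205
B: 3·4 + 31·3 + 25·1 + 26·0 = 130
F has the highest Borda score (241).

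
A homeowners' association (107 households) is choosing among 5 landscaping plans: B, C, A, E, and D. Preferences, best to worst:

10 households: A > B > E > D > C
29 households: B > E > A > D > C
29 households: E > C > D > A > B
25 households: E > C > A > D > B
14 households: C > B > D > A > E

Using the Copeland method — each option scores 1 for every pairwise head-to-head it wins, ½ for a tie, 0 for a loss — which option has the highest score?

B: loses to C, A, E, and D → score 0.
C: beats B, A, and D; loses to E → score 3.
A: beats B and D; loses to C and E → score 2.
E: beats B, C, A, and D → score 4.
D: beats B; loses to C, A, and E → score 1.
E has the best pairwise record.

E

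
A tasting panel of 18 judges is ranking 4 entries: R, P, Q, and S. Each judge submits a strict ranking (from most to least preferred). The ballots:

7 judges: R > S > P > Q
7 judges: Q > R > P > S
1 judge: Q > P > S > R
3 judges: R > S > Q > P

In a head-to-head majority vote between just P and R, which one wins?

R

Voters preferring P to R: 1; preferring R to P: 17.
R wins the head-to-head.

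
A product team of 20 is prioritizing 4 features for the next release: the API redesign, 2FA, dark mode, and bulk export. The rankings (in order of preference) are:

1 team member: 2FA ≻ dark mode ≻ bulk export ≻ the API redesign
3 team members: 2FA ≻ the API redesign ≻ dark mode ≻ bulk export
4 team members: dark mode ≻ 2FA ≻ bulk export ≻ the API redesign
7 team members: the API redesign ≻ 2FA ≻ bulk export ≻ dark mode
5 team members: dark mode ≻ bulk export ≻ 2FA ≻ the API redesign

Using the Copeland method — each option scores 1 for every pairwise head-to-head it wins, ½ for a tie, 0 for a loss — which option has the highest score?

2FA

the API redesign: ties dark mode and bulk export; loses to 2FA → score 1.
2FA: beats the API redesign, dark mode, and bulk export → score 3.
dark mode: beats bulk export; ties the API redesign; loses to 2FA → score 1.5.
bulk export: ties the API redesign; loses to 2FA and dark mode → score 0.5.
2FA has the best pairwise record.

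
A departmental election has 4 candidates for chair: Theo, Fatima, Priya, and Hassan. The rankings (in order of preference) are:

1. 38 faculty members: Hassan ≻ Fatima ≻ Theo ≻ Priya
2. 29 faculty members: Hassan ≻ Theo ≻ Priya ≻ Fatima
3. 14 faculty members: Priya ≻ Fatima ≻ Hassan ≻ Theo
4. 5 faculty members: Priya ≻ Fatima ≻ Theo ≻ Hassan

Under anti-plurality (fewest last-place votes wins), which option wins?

Last-place votes: Theo 14, Fatima 29, Priya 38, Hassan 5.
Hassan is ranked last by the fewest voters, so Hassan wins.

Hassan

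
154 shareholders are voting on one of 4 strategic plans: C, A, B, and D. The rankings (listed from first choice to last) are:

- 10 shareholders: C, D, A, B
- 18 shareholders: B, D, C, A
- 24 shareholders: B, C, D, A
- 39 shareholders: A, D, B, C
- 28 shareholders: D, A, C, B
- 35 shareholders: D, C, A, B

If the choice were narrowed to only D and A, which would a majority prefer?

Voters preferring D to A: 115; preferring A to D: 39.
D wins the head-to-head.

D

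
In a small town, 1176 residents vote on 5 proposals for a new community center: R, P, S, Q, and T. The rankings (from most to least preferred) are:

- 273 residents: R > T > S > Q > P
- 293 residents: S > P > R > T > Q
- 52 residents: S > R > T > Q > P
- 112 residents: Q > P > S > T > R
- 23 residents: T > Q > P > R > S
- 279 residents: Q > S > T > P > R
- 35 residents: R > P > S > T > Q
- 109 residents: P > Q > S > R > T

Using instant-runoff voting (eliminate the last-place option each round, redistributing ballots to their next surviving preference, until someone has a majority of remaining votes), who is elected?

Round 1: R 308, P 109, S 345, Q 391, T 23. Eliminate T.
Round 2: R 308, P 109, S 345, Q 414. Eliminate P.
Round 3: R 308, S 345, Q 523. Eliminate R.
Round 4: S 653, Q 523. S has a majority.

S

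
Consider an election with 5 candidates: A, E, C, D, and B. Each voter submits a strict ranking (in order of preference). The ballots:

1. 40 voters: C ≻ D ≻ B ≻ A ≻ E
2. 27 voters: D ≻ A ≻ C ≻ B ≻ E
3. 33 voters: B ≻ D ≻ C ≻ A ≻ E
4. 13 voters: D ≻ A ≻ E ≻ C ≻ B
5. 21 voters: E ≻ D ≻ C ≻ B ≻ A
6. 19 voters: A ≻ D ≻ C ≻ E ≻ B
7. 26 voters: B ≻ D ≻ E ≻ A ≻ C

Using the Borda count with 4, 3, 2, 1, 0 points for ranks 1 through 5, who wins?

A: 40·1 + 27·3 + 33·1 + 13·3 + 21·0 + 19·4 + 26·1 = 295
E: 40·0 + 27·0 + 33·0 + 13·2 + 21·4 + 19·1 + 26·2 = 181
C: 40·4 + 27·2 + 33·2 + 13·1 + 21·2 + 19·2 + 26·0 = 373
D: 40·3 + 27·4 + 33·3 + 13·4 + 21·3 + 19·3 + 26·3 = 577
B: 40·2 + 27·1 + 33·4 + 13·0 + 21·1 + 19·0 + 26·4 = 364
D has the highest Borda score (577).

D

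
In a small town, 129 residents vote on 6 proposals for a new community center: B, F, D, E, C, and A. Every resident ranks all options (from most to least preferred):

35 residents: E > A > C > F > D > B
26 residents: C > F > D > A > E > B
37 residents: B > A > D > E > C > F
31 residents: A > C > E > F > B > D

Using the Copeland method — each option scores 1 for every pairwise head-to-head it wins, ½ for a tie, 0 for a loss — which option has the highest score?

B: beats D; loses to F, E, C, and A → score 1.
F: beats B and D; loses to E, C, and A → score 2.
D: loses to B, F, E, C, and A → score 0.
E: beats B, F, D, and C; loses to A → score 4.
C: beats B, F, and D; loses to E and A → score 3.
A: beats B, F, D, E, and C → score 5.
A has the best pairwise record.

A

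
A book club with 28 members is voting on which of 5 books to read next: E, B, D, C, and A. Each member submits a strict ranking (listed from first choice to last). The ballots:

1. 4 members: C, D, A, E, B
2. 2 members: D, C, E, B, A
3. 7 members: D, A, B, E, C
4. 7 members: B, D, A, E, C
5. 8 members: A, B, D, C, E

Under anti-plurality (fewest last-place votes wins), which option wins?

D

Last-place votes: E 8, B 4, D 0, C 14, A 2.
D is ranked last by the fewest voters, so D wins.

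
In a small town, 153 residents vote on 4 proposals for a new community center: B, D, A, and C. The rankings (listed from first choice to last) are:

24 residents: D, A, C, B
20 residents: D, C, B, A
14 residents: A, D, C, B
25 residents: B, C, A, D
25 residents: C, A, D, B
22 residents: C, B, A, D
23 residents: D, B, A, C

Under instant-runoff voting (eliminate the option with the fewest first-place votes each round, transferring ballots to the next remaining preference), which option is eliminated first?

Round 1: B 25, D 67, A 14, C 47. Eliminate A.

A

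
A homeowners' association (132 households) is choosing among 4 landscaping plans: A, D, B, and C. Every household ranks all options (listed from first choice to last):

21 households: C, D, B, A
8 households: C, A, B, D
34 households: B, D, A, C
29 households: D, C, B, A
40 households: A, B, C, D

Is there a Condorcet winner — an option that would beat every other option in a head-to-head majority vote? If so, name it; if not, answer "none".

B vs A: 84–48 for B.
B vs D: 82–50 for B.
B vs C: 74–58 for B.
B beats every other option head-to-head.

B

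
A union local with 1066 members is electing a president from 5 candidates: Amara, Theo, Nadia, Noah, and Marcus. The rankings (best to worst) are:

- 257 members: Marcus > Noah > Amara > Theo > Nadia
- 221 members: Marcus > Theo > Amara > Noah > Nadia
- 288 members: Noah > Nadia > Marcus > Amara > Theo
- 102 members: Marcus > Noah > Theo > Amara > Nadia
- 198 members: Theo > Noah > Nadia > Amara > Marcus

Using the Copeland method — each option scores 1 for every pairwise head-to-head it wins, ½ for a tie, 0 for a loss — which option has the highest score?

Amara: beats Theo and Nadia; loses to Noah and Marcus → score 2.
Theo: beats Nadia; loses to Amara, Noah, and Marcus → score 1.
Nadia: loses to Amara, Theo, Noah, and Marcus → score 0.
Noah: beats Amara, Theo, and Nadia; loses to Marcus → score 3.
Marcus: beats Amara, Theo, Nadia, and Noah → score 4.
Marcus has the best pairwise record.

Marcus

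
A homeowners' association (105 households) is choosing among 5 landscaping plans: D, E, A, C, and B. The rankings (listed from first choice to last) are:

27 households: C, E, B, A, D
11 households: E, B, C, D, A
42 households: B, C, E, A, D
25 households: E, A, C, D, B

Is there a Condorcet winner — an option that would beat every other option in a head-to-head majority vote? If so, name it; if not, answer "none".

none

Checking pairwise contests:
E beats D 105–0.
C beats E 69–36.
E beats A 105–0.
B beats C 53–52.
E beats B 63–42.
Every option loses at least one head-to-head, so there is no Condorcet winner.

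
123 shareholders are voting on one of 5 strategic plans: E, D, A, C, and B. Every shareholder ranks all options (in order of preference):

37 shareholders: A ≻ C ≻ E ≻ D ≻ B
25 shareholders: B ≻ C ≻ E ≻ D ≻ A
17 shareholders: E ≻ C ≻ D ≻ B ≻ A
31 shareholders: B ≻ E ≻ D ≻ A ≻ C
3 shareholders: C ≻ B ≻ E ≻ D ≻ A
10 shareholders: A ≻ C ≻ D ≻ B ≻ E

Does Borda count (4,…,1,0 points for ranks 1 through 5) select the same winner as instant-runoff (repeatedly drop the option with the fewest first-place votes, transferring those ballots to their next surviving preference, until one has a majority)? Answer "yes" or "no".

no

Borda — scores: E 291, D 181, A 219, C 279, B 260. Winner: E.
Instant-runoff — R1 E 17, D 0, A 47, C 3, B 56 (D out); R2 E 17, A 47, C 3, B 56 (C out); R3 E 17, A 47, B 59 (E out); R4 A 47, B 76 (B winner). Winner: B.
The two methods disagree.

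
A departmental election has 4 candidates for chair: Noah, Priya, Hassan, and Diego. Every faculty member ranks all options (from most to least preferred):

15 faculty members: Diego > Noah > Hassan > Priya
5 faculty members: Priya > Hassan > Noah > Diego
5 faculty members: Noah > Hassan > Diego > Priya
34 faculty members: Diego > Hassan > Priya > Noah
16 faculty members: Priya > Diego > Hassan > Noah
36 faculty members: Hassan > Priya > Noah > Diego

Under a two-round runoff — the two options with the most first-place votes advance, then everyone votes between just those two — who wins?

Round 1 first-place votes: Noah 5, Priya 21, Hassan 36, Diego 49.
Diego and Hassan advance.
Runoff: Diego is preferred to Hassan by 65 voters; Hassan by 46.
Diego wins the runoff.

Diego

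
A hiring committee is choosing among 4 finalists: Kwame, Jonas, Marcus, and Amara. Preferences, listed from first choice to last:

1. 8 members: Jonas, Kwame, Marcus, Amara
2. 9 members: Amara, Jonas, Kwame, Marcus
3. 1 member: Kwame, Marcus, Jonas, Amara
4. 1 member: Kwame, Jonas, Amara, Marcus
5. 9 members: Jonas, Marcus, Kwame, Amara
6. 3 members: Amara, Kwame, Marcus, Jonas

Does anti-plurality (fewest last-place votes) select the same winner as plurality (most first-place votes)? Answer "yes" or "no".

no

Anti-plurality — last-place votes: Kwame 0, Jonas 3, Marcus 10, Amara 18. Winner: Kwame.
Plurality — first-place votes: Kwame 2, Jonas 17, Marcus 0, Amara 12. Winner: Jonas.
The two methods disagree.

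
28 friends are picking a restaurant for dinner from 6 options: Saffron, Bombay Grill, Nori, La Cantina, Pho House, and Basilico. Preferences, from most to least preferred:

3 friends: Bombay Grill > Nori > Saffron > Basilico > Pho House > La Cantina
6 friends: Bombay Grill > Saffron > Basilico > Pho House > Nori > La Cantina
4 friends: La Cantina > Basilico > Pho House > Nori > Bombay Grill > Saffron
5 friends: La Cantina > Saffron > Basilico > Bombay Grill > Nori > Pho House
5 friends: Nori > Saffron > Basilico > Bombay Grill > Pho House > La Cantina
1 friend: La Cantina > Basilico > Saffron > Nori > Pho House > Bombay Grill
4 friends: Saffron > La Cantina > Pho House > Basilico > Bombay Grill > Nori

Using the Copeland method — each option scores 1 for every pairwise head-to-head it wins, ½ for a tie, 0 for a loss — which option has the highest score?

Saffron

Saffron: beats Bombay Grill, Nori, La Cantina, Pho House, and Basilico → score 5.
Bombay Grill: beats Nori and Pho House; ties La Cantina; loses to Saffron and Basilico → score 2.5.
Nori: ties La Cantina and Pho House; loses to Saffron, Bombay Grill, and Basilico → score 1.
La Cantina: ties Bombay Grill, Nori, Pho House, and Basilico; loses to Saffron → score 2.
Pho House: ties Nori and La Cantina; loses to Saffron, Bombay Grill, and Basilico → score 1.
Basilico: beats Bombay Grill, Nori, and Pho House; ties La Cantina; loses to Saffron → score 3.5.
Saffron has the best pairwise record.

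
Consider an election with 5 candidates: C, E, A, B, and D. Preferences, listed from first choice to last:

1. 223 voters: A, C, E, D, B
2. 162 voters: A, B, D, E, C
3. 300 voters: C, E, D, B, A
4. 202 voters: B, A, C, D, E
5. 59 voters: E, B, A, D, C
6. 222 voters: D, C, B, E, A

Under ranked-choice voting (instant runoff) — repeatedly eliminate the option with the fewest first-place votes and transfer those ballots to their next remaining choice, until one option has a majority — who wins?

A

Round 1: C 300, E 59, A 385, B 202, D 222. Eliminate E.
Round 2: C 300, A 385, B 261, D 222. Eliminate D.
Round 3: C 522, A 385, B 261. Eliminate B.
Round 4: C 522, A 646. A has a majority.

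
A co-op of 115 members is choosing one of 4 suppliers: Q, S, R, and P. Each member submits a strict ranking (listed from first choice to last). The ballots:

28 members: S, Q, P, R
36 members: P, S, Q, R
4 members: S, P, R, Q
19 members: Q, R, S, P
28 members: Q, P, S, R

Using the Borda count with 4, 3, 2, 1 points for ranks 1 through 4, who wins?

Q: 28·3 + 36·2 + 4·1 + 19·4 + 28·4 = 348
S: 28·4 + 36·3 + 4·4 + 19·2 + 28·2 = 330
R: 28·1 + 36·1 + 4·2 + 19·3 + 28·1 = 157
P: 28·2 + 36·4 + 4·3 + 19·1 + 28·3 = 315
Q has the highest Borda score (348).

Q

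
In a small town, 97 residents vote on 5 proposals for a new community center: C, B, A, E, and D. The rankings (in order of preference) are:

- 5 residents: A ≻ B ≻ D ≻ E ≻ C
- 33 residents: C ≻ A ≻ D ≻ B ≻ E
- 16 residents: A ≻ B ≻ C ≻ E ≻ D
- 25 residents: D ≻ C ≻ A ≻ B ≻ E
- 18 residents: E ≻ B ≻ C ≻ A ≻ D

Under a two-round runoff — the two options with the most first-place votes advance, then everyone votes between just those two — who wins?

Round 1 first-place votes: C 33, B 0, A 21, E 18, D 25.
C and D advance.
Runoff: C is preferred to D by 67 voters; D by 30.
C wins the runoff.

C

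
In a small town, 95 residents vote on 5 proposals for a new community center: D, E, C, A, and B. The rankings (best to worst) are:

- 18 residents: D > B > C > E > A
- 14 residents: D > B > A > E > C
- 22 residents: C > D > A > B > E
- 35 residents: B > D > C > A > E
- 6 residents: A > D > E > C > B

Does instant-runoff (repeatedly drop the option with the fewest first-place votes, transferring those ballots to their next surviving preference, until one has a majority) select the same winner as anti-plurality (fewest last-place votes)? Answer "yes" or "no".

Instant-runoff — R1 D 32, E 0, C 22, A 6, B 35 (E out); R2 D 32, C 22, A 6, B 35 (A out); R3 D 38, C 22, B 35 (C out); R4 D 60, B 35 (D winner). Winner: D.
Anti-plurality — last-place votes: D 0, E 57, C 14, A 18, B 6. Winner: D.
The two methods agree.

yes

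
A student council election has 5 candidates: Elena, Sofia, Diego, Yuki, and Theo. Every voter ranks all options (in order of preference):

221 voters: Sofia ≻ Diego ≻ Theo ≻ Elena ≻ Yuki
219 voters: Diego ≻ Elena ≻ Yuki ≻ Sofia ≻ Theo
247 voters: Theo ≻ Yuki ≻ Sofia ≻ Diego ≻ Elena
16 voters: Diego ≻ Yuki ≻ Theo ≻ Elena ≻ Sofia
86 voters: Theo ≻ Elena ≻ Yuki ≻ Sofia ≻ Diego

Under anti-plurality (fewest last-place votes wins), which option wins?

Last-place votes: Elena 247, Sofia 16, Diego 86, Yuki 221, Theo 219.
Sofia is ranked last by the fewest voters, so Sofia wins.

Sofia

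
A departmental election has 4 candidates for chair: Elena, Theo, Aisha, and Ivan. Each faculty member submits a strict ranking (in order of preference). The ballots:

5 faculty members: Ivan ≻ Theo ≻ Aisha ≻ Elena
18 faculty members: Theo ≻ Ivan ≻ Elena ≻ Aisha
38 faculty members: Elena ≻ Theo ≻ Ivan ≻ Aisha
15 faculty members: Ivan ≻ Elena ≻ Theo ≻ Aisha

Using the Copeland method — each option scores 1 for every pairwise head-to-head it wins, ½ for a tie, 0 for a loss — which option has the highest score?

Elena: beats Theo and Aisha; ties Ivan → score 2.5.
Theo: beats Aisha and Ivan; loses to Elena → score 2.
Aisha: loses to Elena, Theo, and Ivan → score 0.
Ivan: beats Aisha; ties Elena; loses to Theo → score 1.5.
Elena has the best pairwise record.

Elena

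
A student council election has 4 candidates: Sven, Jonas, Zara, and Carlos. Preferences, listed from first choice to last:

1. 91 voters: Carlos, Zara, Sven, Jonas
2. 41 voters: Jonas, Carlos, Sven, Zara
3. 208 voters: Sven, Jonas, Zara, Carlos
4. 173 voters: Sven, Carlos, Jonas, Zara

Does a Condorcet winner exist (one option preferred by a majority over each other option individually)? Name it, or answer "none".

Sven vs Jonas: 472–41 for Sven.
Sven vs Zara: 422–91 for Sven.
Sven vs Carlos: 381–132 for Sven.
Sven beats every other option head-to-head.

Sven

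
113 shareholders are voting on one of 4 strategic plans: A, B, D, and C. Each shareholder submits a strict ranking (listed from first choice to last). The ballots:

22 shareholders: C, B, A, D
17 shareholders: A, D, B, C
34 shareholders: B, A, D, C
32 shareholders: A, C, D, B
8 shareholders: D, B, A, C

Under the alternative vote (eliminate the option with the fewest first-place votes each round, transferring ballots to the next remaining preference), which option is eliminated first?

Round 1: A 49, B 34, D 8, C 22. Eliminate D.

D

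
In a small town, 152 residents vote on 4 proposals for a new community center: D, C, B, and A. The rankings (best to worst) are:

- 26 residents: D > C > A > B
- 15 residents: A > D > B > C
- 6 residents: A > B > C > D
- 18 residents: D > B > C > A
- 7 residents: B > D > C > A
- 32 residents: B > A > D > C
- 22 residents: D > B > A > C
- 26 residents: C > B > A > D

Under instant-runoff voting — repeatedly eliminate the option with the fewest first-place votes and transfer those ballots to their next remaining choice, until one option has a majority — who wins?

D

Round 1: D 66, C 26, B 39, A 21. Eliminate A.
Round 2: D 81, C 26, B 45. D has a majority.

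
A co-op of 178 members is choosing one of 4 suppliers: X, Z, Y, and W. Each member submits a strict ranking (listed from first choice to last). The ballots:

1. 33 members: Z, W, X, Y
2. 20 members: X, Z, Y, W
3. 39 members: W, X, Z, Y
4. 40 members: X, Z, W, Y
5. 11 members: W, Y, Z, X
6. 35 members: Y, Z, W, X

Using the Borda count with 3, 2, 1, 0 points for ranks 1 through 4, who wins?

X: 33·1 + 20·3 + 39·2 + 40·3 + 11·0 + 35·0 = 291
Z: 33·3 + 20·2 + 39·1 + 40·2 + 11·1 + 35·2 = 339
Y: 33·0 + 20·1 + 39·0 + 40·0 + 11·2 + 35·3 = 147
W: 33·2 + 20·0 + 39·3 + 40·1 + 11·3 + 35·1 = 291
Z has the highest Borda score (339).

Z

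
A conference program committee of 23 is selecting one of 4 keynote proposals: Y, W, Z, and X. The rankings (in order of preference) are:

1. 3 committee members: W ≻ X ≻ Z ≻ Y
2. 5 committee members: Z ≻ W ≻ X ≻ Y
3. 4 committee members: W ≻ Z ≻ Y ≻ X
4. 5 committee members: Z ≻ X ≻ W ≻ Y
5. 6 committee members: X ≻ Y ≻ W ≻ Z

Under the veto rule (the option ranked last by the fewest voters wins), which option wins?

W

Last-place votes: Y 13, W 0, Z 6, X 4.
W is ranked last by the fewest voters, so W wins.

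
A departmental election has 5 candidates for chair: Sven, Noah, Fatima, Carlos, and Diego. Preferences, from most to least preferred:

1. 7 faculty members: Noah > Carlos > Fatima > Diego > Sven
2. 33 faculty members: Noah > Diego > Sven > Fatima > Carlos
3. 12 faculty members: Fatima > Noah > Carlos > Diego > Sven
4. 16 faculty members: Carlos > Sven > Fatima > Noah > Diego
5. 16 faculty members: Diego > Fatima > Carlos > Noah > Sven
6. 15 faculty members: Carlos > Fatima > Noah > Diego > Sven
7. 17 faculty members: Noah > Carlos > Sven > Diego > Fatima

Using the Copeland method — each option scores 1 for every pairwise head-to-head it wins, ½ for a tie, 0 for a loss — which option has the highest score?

Sven: beats Fatima; loses to Noah, Carlos, and Diego → score 1.
Noah: beats Sven, Carlos, and Diego; loses to Fatima → score 3.
Fatima: beats Noah and Carlos; loses to Sven and Diego → score 2.
Carlos: beats Sven and Diego; loses to Noah and Fatima → score 2.
Diego: beats Sven and Fatima; loses to Noah and Carlos → score 2.
Noah has the best pairwise record.

Noah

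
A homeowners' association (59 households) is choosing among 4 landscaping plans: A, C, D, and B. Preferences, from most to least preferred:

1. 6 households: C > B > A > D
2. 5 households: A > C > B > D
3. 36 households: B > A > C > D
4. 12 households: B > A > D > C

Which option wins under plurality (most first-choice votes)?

B

First-place votes: A 5, C 6, D 0, B 48.
B has the most first-place votes.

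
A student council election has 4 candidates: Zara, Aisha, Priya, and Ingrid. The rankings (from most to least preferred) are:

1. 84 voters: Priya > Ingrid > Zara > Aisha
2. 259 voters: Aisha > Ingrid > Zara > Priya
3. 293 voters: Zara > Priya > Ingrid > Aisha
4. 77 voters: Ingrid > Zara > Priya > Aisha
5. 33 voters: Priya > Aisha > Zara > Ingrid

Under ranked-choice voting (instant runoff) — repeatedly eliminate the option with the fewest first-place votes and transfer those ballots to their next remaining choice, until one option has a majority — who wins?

Round 1: Zara 293, Aisha 259, Priya 117, Ingrid 77. Eliminate Ingrid.
Round 2: Zara 370, Aisha 259, Priya 117. Eliminate Priya.
Round 3: Zara 454, Aisha 292. Zara has a majority.

Zara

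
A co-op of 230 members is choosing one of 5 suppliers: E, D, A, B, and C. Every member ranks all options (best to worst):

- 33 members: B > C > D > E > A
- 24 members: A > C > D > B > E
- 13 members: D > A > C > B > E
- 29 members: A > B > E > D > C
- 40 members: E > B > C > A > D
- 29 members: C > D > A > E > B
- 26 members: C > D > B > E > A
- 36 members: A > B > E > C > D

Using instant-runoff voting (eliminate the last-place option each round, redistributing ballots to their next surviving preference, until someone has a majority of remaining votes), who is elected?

Round 1: E 40, D 13, A 89, B 33, C 55. Eliminate D.
Round 2: E 40, A 102, B 33, C 55. Eliminate B.
Round 3: E 40, A 102, C 88. Eliminate E.
Round 4: A 102, C 128. C has a majority.

C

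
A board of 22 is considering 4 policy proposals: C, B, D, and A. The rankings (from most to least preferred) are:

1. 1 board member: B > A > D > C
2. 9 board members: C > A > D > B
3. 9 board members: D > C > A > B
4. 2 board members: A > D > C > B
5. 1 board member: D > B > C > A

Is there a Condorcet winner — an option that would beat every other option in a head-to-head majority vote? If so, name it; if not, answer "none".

none

Checking pairwise contests:
D beats C 13–9.
C beats B 20–2.
A beats D 12–10.
C beats A 19–3.
Every option loses at least one head-to-head, so there is no Condorcet winner.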